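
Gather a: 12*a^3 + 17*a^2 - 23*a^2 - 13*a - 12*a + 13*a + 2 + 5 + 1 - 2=12*a^3 - 6*a^2 - 12*a + 6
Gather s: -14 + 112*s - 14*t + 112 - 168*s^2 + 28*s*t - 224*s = -168*s^2 + s*(28*t - 112) - 14*t + 98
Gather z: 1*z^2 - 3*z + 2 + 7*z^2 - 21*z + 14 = 8*z^2 - 24*z + 16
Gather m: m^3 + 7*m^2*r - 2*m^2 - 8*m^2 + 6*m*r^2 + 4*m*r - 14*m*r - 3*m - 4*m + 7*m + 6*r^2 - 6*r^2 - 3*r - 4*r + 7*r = m^3 + m^2*(7*r - 10) + m*(6*r^2 - 10*r)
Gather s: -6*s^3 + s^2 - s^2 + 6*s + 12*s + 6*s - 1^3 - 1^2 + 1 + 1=-6*s^3 + 24*s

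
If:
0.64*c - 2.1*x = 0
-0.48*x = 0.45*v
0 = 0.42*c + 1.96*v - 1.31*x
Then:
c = 0.00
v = 0.00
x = 0.00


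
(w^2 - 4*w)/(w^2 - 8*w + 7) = w*(w - 4)/(w^2 - 8*w + 7)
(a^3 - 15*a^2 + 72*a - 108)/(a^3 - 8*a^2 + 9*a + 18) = (a - 6)/(a + 1)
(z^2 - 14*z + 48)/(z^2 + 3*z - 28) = (z^2 - 14*z + 48)/(z^2 + 3*z - 28)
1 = 1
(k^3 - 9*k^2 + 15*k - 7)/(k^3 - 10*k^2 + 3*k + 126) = (k^2 - 2*k + 1)/(k^2 - 3*k - 18)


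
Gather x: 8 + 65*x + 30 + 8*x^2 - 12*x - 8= 8*x^2 + 53*x + 30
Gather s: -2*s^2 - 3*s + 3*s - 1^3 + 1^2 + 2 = 2 - 2*s^2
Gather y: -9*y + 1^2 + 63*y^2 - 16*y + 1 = 63*y^2 - 25*y + 2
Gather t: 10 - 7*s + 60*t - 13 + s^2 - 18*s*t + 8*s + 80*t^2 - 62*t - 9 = s^2 + s + 80*t^2 + t*(-18*s - 2) - 12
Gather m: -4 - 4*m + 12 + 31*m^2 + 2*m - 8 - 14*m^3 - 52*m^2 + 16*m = -14*m^3 - 21*m^2 + 14*m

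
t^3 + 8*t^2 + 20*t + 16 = (t + 2)^2*(t + 4)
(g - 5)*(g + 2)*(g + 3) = g^3 - 19*g - 30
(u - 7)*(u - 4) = u^2 - 11*u + 28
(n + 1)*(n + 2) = n^2 + 3*n + 2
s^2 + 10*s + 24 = (s + 4)*(s + 6)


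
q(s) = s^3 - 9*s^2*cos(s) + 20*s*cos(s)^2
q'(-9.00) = -53.26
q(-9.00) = -214.21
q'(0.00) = 20.00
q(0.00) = 0.00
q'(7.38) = 423.18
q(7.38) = 208.96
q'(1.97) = 88.85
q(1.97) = 27.17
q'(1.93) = 82.65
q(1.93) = 23.74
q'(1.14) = -7.86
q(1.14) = 0.57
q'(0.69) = -7.08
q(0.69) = 5.23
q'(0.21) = 13.94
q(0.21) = 3.64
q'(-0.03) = 20.49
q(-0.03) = -0.61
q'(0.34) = 8.42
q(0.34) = 5.10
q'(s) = 9*s^2*sin(s) + 3*s^2 - 40*s*sin(s)*cos(s) - 18*s*cos(s) + 20*cos(s)^2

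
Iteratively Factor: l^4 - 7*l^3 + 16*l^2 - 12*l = (l - 2)*(l^3 - 5*l^2 + 6*l) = l*(l - 2)*(l^2 - 5*l + 6) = l*(l - 2)^2*(l - 3)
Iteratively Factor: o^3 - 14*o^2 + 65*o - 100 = (o - 5)*(o^2 - 9*o + 20) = (o - 5)*(o - 4)*(o - 5)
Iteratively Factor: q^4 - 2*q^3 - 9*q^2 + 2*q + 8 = (q - 1)*(q^3 - q^2 - 10*q - 8) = (q - 1)*(q + 2)*(q^2 - 3*q - 4) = (q - 1)*(q + 1)*(q + 2)*(q - 4)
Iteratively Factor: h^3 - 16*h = (h - 4)*(h^2 + 4*h) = (h - 4)*(h + 4)*(h)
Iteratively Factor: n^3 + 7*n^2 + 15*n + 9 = (n + 3)*(n^2 + 4*n + 3) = (n + 1)*(n + 3)*(n + 3)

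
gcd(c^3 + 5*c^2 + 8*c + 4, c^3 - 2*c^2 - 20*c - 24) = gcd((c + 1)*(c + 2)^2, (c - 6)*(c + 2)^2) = c^2 + 4*c + 4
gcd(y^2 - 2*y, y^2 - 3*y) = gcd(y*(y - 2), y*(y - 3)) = y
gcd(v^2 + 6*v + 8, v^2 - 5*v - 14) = v + 2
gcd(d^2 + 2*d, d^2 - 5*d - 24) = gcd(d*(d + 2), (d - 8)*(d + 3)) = 1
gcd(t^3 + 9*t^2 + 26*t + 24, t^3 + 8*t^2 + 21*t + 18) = t^2 + 5*t + 6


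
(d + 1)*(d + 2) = d^2 + 3*d + 2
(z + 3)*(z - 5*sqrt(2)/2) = z^2 - 5*sqrt(2)*z/2 + 3*z - 15*sqrt(2)/2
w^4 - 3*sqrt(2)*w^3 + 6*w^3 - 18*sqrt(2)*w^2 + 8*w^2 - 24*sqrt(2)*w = w*(w + 2)*(w + 4)*(w - 3*sqrt(2))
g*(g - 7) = g^2 - 7*g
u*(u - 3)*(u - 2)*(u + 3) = u^4 - 2*u^3 - 9*u^2 + 18*u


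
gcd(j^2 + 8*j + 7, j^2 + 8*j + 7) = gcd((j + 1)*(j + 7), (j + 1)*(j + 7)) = j^2 + 8*j + 7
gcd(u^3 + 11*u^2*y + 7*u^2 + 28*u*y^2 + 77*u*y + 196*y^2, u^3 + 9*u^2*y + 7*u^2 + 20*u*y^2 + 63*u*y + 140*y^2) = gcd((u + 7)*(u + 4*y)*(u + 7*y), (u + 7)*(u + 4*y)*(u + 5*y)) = u^2 + 4*u*y + 7*u + 28*y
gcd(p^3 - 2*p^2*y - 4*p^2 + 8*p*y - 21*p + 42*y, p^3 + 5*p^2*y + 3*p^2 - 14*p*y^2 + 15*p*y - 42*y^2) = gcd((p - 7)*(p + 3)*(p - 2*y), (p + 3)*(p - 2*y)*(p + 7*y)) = -p^2 + 2*p*y - 3*p + 6*y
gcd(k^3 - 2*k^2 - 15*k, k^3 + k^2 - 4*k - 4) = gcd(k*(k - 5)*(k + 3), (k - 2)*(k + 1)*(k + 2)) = 1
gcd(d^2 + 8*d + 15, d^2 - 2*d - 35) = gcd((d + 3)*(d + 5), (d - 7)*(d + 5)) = d + 5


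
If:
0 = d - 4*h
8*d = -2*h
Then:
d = 0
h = 0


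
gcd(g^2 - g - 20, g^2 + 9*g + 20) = g + 4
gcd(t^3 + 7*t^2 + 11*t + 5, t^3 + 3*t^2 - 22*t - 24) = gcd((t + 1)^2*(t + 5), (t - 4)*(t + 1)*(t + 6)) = t + 1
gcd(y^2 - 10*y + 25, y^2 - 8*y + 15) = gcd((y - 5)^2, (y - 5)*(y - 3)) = y - 5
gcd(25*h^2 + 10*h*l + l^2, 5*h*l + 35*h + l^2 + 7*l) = 5*h + l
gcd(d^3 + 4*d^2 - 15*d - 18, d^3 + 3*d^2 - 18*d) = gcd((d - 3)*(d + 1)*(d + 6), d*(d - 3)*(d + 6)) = d^2 + 3*d - 18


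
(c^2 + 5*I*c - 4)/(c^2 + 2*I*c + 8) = (c + I)/(c - 2*I)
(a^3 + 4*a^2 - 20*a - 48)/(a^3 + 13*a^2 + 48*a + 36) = (a^2 - 2*a - 8)/(a^2 + 7*a + 6)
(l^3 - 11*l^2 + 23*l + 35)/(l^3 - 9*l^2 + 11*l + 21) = (l - 5)/(l - 3)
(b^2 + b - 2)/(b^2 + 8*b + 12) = (b - 1)/(b + 6)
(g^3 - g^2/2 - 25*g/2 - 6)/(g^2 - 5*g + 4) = (2*g^2 + 7*g + 3)/(2*(g - 1))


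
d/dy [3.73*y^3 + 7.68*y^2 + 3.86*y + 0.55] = 11.19*y^2 + 15.36*y + 3.86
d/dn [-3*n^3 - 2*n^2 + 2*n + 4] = -9*n^2 - 4*n + 2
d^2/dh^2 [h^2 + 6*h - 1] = 2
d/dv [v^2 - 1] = 2*v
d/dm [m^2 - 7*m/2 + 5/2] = 2*m - 7/2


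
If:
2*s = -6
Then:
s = -3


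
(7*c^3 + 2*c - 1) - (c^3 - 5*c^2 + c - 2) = 6*c^3 + 5*c^2 + c + 1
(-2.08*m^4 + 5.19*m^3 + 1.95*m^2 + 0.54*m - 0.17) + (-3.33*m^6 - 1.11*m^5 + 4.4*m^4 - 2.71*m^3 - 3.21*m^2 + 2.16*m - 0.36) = -3.33*m^6 - 1.11*m^5 + 2.32*m^4 + 2.48*m^3 - 1.26*m^2 + 2.7*m - 0.53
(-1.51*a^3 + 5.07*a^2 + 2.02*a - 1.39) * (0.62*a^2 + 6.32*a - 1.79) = -0.9362*a^5 - 6.3998*a^4 + 35.9977*a^3 + 2.8293*a^2 - 12.4006*a + 2.4881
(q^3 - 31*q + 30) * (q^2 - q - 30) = q^5 - q^4 - 61*q^3 + 61*q^2 + 900*q - 900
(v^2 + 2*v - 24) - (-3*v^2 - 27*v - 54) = 4*v^2 + 29*v + 30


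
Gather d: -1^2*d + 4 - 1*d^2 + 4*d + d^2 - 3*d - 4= 0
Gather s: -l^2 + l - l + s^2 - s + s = -l^2 + s^2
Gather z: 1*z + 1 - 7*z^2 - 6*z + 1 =-7*z^2 - 5*z + 2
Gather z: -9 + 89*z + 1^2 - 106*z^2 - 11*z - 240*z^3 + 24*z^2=-240*z^3 - 82*z^2 + 78*z - 8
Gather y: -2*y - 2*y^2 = -2*y^2 - 2*y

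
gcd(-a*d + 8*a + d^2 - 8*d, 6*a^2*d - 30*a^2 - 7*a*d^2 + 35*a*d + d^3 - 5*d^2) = a - d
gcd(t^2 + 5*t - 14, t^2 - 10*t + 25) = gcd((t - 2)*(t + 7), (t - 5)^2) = 1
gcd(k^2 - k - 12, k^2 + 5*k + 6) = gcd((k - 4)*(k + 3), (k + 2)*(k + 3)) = k + 3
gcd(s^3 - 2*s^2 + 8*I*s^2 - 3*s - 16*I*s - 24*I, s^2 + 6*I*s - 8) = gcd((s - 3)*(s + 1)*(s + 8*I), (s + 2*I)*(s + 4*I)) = 1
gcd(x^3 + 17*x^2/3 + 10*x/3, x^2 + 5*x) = x^2 + 5*x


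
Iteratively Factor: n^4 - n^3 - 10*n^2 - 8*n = (n + 1)*(n^3 - 2*n^2 - 8*n) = n*(n + 1)*(n^2 - 2*n - 8) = n*(n - 4)*(n + 1)*(n + 2)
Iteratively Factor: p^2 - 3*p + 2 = (p - 2)*(p - 1)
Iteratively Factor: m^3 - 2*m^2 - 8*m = (m)*(m^2 - 2*m - 8) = m*(m + 2)*(m - 4)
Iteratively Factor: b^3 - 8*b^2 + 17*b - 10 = (b - 1)*(b^2 - 7*b + 10) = (b - 5)*(b - 1)*(b - 2)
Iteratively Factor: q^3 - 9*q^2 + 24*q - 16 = (q - 4)*(q^2 - 5*q + 4) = (q - 4)^2*(q - 1)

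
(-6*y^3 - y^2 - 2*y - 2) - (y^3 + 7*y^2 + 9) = -7*y^3 - 8*y^2 - 2*y - 11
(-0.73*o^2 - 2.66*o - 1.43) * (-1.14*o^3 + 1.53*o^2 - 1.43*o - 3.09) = 0.8322*o^5 + 1.9155*o^4 - 1.3957*o^3 + 3.8716*o^2 + 10.2643*o + 4.4187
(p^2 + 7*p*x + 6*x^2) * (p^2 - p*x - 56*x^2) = p^4 + 6*p^3*x - 57*p^2*x^2 - 398*p*x^3 - 336*x^4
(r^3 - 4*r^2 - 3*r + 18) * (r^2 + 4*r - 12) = r^5 - 31*r^3 + 54*r^2 + 108*r - 216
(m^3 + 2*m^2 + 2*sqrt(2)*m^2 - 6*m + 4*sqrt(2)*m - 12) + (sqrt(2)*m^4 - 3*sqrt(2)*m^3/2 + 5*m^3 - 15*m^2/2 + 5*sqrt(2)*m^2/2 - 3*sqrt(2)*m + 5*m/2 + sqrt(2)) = sqrt(2)*m^4 - 3*sqrt(2)*m^3/2 + 6*m^3 - 11*m^2/2 + 9*sqrt(2)*m^2/2 - 7*m/2 + sqrt(2)*m - 12 + sqrt(2)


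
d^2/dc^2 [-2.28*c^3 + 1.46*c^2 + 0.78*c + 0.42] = 2.92 - 13.68*c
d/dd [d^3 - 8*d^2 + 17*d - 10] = 3*d^2 - 16*d + 17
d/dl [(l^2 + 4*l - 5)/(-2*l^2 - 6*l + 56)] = (l^2 + 46*l + 97)/(2*(l^4 + 6*l^3 - 47*l^2 - 168*l + 784))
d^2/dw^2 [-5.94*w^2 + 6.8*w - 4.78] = -11.8800000000000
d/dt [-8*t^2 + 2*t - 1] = 2 - 16*t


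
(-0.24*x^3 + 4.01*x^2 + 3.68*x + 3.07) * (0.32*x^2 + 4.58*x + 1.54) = -0.0768*x^5 + 0.184*x^4 + 19.1738*x^3 + 24.0122*x^2 + 19.7278*x + 4.7278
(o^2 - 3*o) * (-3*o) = -3*o^3 + 9*o^2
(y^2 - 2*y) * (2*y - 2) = 2*y^3 - 6*y^2 + 4*y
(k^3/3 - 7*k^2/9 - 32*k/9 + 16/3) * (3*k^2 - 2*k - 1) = k^5 - 3*k^4 - 85*k^3/9 + 215*k^2/9 - 64*k/9 - 16/3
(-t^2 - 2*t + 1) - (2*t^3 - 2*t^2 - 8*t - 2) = -2*t^3 + t^2 + 6*t + 3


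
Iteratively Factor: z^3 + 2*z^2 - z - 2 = (z + 1)*(z^2 + z - 2) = (z + 1)*(z + 2)*(z - 1)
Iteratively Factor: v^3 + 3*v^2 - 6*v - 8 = (v + 1)*(v^2 + 2*v - 8) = (v + 1)*(v + 4)*(v - 2)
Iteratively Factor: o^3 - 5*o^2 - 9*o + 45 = (o - 3)*(o^2 - 2*o - 15) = (o - 3)*(o + 3)*(o - 5)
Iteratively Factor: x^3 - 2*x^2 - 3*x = (x)*(x^2 - 2*x - 3) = x*(x - 3)*(x + 1)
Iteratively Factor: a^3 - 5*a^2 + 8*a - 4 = (a - 2)*(a^2 - 3*a + 2) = (a - 2)*(a - 1)*(a - 2)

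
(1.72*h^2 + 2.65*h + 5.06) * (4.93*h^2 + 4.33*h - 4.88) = 8.4796*h^4 + 20.5121*h^3 + 28.0267*h^2 + 8.9778*h - 24.6928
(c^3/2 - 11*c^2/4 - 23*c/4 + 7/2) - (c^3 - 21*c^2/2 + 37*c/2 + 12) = -c^3/2 + 31*c^2/4 - 97*c/4 - 17/2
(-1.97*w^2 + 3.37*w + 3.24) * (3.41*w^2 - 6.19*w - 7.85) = -6.7177*w^4 + 23.686*w^3 + 5.6526*w^2 - 46.5101*w - 25.434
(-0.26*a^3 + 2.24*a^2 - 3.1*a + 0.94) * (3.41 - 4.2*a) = 1.092*a^4 - 10.2946*a^3 + 20.6584*a^2 - 14.519*a + 3.2054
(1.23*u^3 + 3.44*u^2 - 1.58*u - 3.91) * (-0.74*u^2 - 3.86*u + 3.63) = -0.9102*u^5 - 7.2934*u^4 - 7.6443*u^3 + 21.4794*u^2 + 9.3572*u - 14.1933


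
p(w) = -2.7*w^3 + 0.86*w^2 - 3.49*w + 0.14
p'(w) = -8.1*w^2 + 1.72*w - 3.49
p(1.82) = -19.64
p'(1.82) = -27.19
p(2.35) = -38.35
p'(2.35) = -44.18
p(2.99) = -74.78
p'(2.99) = -70.76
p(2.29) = -35.77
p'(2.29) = -42.03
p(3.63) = -130.34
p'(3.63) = -103.98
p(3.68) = -135.61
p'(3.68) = -106.85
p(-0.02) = 0.21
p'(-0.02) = -3.53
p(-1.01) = 7.32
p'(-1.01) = -13.49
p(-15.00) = 9358.49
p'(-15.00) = -1851.79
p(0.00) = 0.14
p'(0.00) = -3.49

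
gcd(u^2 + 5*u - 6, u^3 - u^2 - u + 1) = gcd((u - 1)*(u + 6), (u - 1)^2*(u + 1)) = u - 1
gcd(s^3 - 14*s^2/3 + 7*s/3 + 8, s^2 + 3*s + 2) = s + 1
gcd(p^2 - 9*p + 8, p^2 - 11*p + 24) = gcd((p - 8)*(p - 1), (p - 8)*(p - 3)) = p - 8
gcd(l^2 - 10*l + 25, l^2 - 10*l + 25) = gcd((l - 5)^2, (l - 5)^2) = l^2 - 10*l + 25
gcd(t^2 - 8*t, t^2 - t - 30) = 1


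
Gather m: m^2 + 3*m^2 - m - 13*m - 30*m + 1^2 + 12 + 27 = 4*m^2 - 44*m + 40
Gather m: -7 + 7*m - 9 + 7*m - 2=14*m - 18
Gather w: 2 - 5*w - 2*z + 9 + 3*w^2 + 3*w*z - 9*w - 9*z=3*w^2 + w*(3*z - 14) - 11*z + 11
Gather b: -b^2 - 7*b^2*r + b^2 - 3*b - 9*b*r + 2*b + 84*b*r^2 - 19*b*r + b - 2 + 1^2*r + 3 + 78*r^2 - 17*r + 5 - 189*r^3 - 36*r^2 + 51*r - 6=-7*b^2*r + b*(84*r^2 - 28*r) - 189*r^3 + 42*r^2 + 35*r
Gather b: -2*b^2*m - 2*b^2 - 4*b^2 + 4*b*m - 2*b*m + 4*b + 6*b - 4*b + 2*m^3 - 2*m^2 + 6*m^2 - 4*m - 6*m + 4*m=b^2*(-2*m - 6) + b*(2*m + 6) + 2*m^3 + 4*m^2 - 6*m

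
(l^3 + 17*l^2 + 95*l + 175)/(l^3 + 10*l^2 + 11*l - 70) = (l + 5)/(l - 2)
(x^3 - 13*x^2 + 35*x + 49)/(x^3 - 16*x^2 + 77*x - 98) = (x + 1)/(x - 2)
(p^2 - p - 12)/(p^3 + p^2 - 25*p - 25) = (p^2 - p - 12)/(p^3 + p^2 - 25*p - 25)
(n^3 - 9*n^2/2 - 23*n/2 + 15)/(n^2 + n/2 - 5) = (n^2 - 7*n + 6)/(n - 2)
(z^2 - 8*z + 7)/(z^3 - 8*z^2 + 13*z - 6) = (z - 7)/(z^2 - 7*z + 6)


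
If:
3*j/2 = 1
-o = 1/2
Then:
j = 2/3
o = -1/2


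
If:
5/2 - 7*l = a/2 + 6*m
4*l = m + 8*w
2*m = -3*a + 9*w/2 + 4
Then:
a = 503*w/178 + 104/89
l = 535*w/356 + 11/178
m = 22/89 - 177*w/89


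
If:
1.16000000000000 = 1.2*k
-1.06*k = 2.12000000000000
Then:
No Solution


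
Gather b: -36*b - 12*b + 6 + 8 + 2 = 16 - 48*b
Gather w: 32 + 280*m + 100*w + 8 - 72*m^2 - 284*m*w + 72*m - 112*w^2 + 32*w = -72*m^2 + 352*m - 112*w^2 + w*(132 - 284*m) + 40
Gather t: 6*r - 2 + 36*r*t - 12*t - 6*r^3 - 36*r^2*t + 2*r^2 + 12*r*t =-6*r^3 + 2*r^2 + 6*r + t*(-36*r^2 + 48*r - 12) - 2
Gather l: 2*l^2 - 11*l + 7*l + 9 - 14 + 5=2*l^2 - 4*l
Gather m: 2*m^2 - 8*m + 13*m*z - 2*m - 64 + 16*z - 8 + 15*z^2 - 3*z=2*m^2 + m*(13*z - 10) + 15*z^2 + 13*z - 72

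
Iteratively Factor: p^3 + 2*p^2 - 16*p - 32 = (p + 4)*(p^2 - 2*p - 8) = (p - 4)*(p + 4)*(p + 2)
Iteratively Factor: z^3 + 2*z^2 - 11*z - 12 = (z + 1)*(z^2 + z - 12) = (z + 1)*(z + 4)*(z - 3)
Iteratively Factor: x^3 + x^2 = (x)*(x^2 + x) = x*(x + 1)*(x)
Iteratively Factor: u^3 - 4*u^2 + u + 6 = (u - 3)*(u^2 - u - 2) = (u - 3)*(u + 1)*(u - 2)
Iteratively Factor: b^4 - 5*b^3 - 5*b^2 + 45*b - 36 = (b - 1)*(b^3 - 4*b^2 - 9*b + 36) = (b - 4)*(b - 1)*(b^2 - 9) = (b - 4)*(b - 3)*(b - 1)*(b + 3)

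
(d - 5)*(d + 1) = d^2 - 4*d - 5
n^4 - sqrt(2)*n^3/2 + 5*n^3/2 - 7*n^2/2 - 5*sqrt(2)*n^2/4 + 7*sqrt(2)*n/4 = n*(n - 1)*(n + 7/2)*(n - sqrt(2)/2)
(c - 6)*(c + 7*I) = c^2 - 6*c + 7*I*c - 42*I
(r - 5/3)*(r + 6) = r^2 + 13*r/3 - 10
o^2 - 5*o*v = o*(o - 5*v)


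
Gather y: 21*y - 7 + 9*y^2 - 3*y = 9*y^2 + 18*y - 7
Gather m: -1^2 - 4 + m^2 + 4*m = m^2 + 4*m - 5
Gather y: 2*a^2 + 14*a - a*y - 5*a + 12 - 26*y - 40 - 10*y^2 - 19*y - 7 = 2*a^2 + 9*a - 10*y^2 + y*(-a - 45) - 35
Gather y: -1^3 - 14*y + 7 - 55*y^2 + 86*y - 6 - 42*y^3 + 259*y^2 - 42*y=-42*y^3 + 204*y^2 + 30*y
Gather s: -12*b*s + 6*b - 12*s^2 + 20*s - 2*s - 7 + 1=6*b - 12*s^2 + s*(18 - 12*b) - 6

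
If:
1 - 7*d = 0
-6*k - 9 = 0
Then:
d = 1/7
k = -3/2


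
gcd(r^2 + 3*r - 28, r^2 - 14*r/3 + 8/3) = r - 4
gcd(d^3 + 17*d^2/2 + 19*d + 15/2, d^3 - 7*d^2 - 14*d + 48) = d + 3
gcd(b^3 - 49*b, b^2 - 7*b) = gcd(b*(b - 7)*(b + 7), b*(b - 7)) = b^2 - 7*b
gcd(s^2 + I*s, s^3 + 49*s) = s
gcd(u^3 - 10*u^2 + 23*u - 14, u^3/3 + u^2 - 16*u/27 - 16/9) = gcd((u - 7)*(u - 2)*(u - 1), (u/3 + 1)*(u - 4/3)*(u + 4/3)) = 1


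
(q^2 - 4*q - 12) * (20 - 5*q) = -5*q^3 + 40*q^2 - 20*q - 240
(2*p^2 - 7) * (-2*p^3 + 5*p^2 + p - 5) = -4*p^5 + 10*p^4 + 16*p^3 - 45*p^2 - 7*p + 35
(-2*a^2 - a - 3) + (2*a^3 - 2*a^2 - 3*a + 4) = 2*a^3 - 4*a^2 - 4*a + 1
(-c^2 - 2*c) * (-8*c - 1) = 8*c^3 + 17*c^2 + 2*c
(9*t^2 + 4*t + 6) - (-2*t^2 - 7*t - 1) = 11*t^2 + 11*t + 7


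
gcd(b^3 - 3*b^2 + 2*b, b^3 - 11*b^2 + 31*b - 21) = b - 1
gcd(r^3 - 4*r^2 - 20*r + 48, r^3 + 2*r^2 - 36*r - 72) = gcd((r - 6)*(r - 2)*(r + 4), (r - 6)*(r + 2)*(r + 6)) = r - 6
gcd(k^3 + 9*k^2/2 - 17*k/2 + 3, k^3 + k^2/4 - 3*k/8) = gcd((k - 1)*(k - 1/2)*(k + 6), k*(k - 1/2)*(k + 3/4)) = k - 1/2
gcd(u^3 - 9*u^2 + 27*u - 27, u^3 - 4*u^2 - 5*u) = 1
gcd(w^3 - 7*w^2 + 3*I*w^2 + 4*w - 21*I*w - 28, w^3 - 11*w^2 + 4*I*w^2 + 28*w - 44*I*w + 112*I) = w^2 + w*(-7 + 4*I) - 28*I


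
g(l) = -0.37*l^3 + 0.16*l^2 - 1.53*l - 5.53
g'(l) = -1.11*l^2 + 0.32*l - 1.53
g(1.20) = -7.77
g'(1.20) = -2.74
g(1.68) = -9.40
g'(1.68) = -4.13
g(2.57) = -14.69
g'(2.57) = -8.04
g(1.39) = -8.34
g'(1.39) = -3.23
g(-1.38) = -2.14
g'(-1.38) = -4.09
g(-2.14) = 2.10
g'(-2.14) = -7.30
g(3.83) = -29.83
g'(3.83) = -16.59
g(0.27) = -5.94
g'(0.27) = -1.52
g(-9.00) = 290.93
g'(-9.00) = -94.32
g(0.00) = -5.53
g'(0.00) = -1.53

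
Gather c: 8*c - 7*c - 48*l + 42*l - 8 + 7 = c - 6*l - 1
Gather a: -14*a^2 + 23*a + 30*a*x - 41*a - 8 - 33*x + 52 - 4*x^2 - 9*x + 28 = -14*a^2 + a*(30*x - 18) - 4*x^2 - 42*x + 72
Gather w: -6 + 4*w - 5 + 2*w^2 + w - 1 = 2*w^2 + 5*w - 12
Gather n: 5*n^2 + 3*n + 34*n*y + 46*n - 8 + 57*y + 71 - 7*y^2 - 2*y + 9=5*n^2 + n*(34*y + 49) - 7*y^2 + 55*y + 72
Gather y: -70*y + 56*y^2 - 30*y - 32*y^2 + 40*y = 24*y^2 - 60*y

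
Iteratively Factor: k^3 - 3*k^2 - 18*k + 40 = (k - 5)*(k^2 + 2*k - 8) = (k - 5)*(k + 4)*(k - 2)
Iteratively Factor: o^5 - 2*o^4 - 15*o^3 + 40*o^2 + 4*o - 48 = (o + 1)*(o^4 - 3*o^3 - 12*o^2 + 52*o - 48) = (o + 1)*(o + 4)*(o^3 - 7*o^2 + 16*o - 12) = (o - 3)*(o + 1)*(o + 4)*(o^2 - 4*o + 4) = (o - 3)*(o - 2)*(o + 1)*(o + 4)*(o - 2)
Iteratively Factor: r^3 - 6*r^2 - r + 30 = (r - 5)*(r^2 - r - 6) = (r - 5)*(r - 3)*(r + 2)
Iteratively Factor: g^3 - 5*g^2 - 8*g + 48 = (g - 4)*(g^2 - g - 12) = (g - 4)^2*(g + 3)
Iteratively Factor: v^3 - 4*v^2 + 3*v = (v - 1)*(v^2 - 3*v) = v*(v - 1)*(v - 3)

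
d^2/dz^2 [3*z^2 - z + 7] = 6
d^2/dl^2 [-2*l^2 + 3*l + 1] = -4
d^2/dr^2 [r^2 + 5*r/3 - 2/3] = 2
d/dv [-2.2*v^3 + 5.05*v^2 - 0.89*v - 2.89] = -6.6*v^2 + 10.1*v - 0.89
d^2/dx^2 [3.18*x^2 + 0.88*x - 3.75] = 6.36000000000000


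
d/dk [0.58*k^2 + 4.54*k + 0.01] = 1.16*k + 4.54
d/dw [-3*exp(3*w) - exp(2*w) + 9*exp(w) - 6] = (-9*exp(2*w) - 2*exp(w) + 9)*exp(w)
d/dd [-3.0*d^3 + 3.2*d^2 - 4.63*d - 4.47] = -9.0*d^2 + 6.4*d - 4.63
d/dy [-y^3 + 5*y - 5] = 5 - 3*y^2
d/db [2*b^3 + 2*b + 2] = 6*b^2 + 2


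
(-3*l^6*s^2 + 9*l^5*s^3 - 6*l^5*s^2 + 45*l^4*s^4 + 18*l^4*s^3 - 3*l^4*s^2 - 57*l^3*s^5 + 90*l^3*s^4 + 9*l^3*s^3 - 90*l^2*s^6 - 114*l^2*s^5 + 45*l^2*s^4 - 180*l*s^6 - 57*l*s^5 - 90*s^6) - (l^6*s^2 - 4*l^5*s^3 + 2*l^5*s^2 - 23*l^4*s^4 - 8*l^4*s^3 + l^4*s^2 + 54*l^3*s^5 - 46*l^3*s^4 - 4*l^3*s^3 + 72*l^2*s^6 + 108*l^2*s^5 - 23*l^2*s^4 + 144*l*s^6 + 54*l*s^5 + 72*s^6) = -4*l^6*s^2 + 13*l^5*s^3 - 8*l^5*s^2 + 68*l^4*s^4 + 26*l^4*s^3 - 4*l^4*s^2 - 111*l^3*s^5 + 136*l^3*s^4 + 13*l^3*s^3 - 162*l^2*s^6 - 222*l^2*s^5 + 68*l^2*s^4 - 324*l*s^6 - 111*l*s^5 - 162*s^6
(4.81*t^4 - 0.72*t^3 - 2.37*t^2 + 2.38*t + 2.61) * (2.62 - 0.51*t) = -2.4531*t^5 + 12.9694*t^4 - 0.6777*t^3 - 7.4232*t^2 + 4.9045*t + 6.8382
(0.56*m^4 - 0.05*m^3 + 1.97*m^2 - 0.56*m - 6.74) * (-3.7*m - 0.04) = -2.072*m^5 + 0.1626*m^4 - 7.287*m^3 + 1.9932*m^2 + 24.9604*m + 0.2696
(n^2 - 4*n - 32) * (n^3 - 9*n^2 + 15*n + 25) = n^5 - 13*n^4 + 19*n^3 + 253*n^2 - 580*n - 800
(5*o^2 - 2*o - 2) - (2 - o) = 5*o^2 - o - 4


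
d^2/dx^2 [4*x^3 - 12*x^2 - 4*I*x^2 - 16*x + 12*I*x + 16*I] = 24*x - 24 - 8*I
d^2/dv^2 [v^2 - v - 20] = 2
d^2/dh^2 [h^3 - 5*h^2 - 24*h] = 6*h - 10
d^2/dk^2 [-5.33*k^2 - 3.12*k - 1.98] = -10.6600000000000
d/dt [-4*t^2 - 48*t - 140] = -8*t - 48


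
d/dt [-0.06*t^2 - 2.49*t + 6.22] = -0.12*t - 2.49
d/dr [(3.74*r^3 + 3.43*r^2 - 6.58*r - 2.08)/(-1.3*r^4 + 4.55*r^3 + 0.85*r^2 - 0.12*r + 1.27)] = (4.862*r^6 + 8.91800000000001*r^5 - 38.0895*r^4 + 48.1644*r^3 + 47.8228*r^2 + 12.2482*r - 8.6062)/(1.69*r^8 - 11.83*r^7 + 18.4925*r^6 + 8.047*r^5 - 3.6715*r^4 + 11.353*r^3 + 2.1734*r^2 - 0.3048*r + 1.6129)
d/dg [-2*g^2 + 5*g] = 5 - 4*g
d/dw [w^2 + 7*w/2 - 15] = 2*w + 7/2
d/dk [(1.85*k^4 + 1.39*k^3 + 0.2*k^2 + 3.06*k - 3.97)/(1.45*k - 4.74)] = (8.0475*k^4 - 31.045*k^3 - 19.4758*k^2 - 1.896*k - 8.7479)/(2.1025*k^2 - 13.746*k + 22.4676)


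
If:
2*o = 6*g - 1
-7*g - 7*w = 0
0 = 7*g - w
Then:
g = 0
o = -1/2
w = 0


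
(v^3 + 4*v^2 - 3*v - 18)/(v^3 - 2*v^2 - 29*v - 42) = (v^2 + v - 6)/(v^2 - 5*v - 14)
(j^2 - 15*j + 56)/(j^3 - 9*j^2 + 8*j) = (j - 7)/(j*(j - 1))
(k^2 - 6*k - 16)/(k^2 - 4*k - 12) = (k - 8)/(k - 6)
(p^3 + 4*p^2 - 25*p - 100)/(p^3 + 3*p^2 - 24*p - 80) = (p + 5)/(p + 4)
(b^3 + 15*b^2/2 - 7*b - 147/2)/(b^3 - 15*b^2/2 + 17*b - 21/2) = (2*b^2 + 21*b + 49)/(2*b^2 - 9*b + 7)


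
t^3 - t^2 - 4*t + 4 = (t - 2)*(t - 1)*(t + 2)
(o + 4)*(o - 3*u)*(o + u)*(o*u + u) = o^4*u - 2*o^3*u^2 + 5*o^3*u - 3*o^2*u^3 - 10*o^2*u^2 + 4*o^2*u - 15*o*u^3 - 8*o*u^2 - 12*u^3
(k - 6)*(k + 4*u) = k^2 + 4*k*u - 6*k - 24*u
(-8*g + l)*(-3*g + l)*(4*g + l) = 96*g^3 - 20*g^2*l - 7*g*l^2 + l^3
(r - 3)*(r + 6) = r^2 + 3*r - 18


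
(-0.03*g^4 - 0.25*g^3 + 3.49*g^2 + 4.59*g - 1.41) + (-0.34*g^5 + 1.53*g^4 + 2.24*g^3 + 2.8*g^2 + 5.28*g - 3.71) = -0.34*g^5 + 1.5*g^4 + 1.99*g^3 + 6.29*g^2 + 9.87*g - 5.12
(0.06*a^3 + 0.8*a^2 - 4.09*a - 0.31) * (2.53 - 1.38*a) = -0.0828*a^4 - 0.9522*a^3 + 7.6682*a^2 - 9.9199*a - 0.7843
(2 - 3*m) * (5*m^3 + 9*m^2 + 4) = -15*m^4 - 17*m^3 + 18*m^2 - 12*m + 8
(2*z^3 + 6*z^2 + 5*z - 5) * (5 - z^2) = -2*z^5 - 6*z^4 + 5*z^3 + 35*z^2 + 25*z - 25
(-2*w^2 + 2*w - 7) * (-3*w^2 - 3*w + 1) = 6*w^4 + 13*w^2 + 23*w - 7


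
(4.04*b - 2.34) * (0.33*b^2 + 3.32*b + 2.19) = 1.3332*b^3 + 12.6406*b^2 + 1.0788*b - 5.1246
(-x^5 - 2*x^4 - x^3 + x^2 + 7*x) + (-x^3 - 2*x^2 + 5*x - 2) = -x^5 - 2*x^4 - 2*x^3 - x^2 + 12*x - 2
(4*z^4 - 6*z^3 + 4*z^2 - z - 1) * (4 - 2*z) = -8*z^5 + 28*z^4 - 32*z^3 + 18*z^2 - 2*z - 4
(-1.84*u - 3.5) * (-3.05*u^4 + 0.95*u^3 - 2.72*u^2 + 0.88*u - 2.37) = 5.612*u^5 + 8.927*u^4 + 1.6798*u^3 + 7.9008*u^2 + 1.2808*u + 8.295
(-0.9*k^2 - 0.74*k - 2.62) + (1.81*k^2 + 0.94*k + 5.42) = 0.91*k^2 + 0.2*k + 2.8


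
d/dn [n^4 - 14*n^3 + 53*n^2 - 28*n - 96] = 4*n^3 - 42*n^2 + 106*n - 28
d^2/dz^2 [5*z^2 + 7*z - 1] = 10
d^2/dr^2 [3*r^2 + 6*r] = 6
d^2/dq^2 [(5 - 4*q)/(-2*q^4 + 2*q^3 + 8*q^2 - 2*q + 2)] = (-(4*q - 5)*(4*q^3 - 3*q^2 - 8*q + 1)^2 + (-16*q^3 + 12*q^2 + 32*q + (4*q - 5)*(-6*q^2 + 3*q + 4) - 4)*(-q^4 + q^3 + 4*q^2 - q + 1))/(-q^4 + q^3 + 4*q^2 - q + 1)^3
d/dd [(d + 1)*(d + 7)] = 2*d + 8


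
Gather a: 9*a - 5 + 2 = 9*a - 3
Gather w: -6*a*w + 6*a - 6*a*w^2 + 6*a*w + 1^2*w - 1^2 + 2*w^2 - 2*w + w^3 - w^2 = 6*a + w^3 + w^2*(1 - 6*a) - w - 1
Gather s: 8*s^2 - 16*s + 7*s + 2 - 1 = 8*s^2 - 9*s + 1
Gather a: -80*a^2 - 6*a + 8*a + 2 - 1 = -80*a^2 + 2*a + 1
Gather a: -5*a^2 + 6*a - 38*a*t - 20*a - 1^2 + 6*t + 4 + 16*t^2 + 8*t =-5*a^2 + a*(-38*t - 14) + 16*t^2 + 14*t + 3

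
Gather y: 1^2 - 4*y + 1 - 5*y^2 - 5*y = -5*y^2 - 9*y + 2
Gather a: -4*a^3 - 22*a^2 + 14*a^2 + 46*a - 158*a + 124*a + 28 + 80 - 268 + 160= -4*a^3 - 8*a^2 + 12*a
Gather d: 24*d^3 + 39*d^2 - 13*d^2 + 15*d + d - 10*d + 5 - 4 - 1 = 24*d^3 + 26*d^2 + 6*d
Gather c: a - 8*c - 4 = a - 8*c - 4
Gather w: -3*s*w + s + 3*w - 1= s + w*(3 - 3*s) - 1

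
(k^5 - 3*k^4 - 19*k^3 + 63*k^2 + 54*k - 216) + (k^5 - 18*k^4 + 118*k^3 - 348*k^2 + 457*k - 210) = 2*k^5 - 21*k^4 + 99*k^3 - 285*k^2 + 511*k - 426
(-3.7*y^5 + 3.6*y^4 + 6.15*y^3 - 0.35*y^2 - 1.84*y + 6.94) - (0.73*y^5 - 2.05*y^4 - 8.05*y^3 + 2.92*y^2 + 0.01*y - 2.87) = -4.43*y^5 + 5.65*y^4 + 14.2*y^3 - 3.27*y^2 - 1.85*y + 9.81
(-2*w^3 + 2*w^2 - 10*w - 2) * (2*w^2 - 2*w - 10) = -4*w^5 + 8*w^4 - 4*w^3 - 4*w^2 + 104*w + 20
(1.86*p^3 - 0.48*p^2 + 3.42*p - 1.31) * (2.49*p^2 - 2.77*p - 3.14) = 4.6314*p^5 - 6.3474*p^4 + 4.005*p^3 - 11.2281*p^2 - 7.1101*p + 4.1134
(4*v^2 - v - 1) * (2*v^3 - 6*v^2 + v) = 8*v^5 - 26*v^4 + 8*v^3 + 5*v^2 - v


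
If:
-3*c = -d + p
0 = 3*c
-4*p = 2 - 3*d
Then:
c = 0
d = -2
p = -2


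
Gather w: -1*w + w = 0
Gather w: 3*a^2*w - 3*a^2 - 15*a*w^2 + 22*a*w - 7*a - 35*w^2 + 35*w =-3*a^2 - 7*a + w^2*(-15*a - 35) + w*(3*a^2 + 22*a + 35)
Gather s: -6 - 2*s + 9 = 3 - 2*s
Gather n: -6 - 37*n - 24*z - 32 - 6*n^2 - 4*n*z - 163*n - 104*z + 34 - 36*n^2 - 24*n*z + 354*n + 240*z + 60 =-42*n^2 + n*(154 - 28*z) + 112*z + 56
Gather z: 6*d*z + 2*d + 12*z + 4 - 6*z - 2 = 2*d + z*(6*d + 6) + 2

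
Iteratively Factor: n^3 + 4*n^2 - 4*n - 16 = (n - 2)*(n^2 + 6*n + 8) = (n - 2)*(n + 2)*(n + 4)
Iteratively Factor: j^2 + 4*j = (j)*(j + 4)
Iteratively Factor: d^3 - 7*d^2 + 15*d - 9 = (d - 1)*(d^2 - 6*d + 9) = (d - 3)*(d - 1)*(d - 3)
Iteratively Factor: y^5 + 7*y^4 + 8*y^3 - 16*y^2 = (y + 4)*(y^4 + 3*y^3 - 4*y^2) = y*(y + 4)*(y^3 + 3*y^2 - 4*y) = y*(y + 4)^2*(y^2 - y) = y^2*(y + 4)^2*(y - 1)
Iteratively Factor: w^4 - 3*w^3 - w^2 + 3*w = (w - 3)*(w^3 - w) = w*(w - 3)*(w^2 - 1) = w*(w - 3)*(w + 1)*(w - 1)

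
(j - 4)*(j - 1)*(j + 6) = j^3 + j^2 - 26*j + 24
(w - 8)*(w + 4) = w^2 - 4*w - 32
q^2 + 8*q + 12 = (q + 2)*(q + 6)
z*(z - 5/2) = z^2 - 5*z/2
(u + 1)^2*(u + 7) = u^3 + 9*u^2 + 15*u + 7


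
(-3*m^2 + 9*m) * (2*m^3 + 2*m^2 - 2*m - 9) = -6*m^5 + 12*m^4 + 24*m^3 + 9*m^2 - 81*m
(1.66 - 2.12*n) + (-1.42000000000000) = 0.24 - 2.12*n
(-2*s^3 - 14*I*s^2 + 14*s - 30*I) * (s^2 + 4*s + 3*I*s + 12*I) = -2*s^5 - 8*s^4 - 20*I*s^4 + 56*s^3 - 80*I*s^3 + 224*s^2 + 12*I*s^2 + 90*s + 48*I*s + 360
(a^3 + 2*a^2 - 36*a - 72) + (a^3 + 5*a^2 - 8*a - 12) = 2*a^3 + 7*a^2 - 44*a - 84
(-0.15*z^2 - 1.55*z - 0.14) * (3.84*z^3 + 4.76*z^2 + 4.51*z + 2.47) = -0.576*z^5 - 6.666*z^4 - 8.5921*z^3 - 8.0274*z^2 - 4.4599*z - 0.3458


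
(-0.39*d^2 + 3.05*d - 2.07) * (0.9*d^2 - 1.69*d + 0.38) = -0.351*d^4 + 3.4041*d^3 - 7.1657*d^2 + 4.6573*d - 0.7866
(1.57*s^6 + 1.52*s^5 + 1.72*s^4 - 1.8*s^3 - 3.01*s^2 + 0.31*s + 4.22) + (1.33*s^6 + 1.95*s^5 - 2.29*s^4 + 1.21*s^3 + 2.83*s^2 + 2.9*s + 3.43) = 2.9*s^6 + 3.47*s^5 - 0.57*s^4 - 0.59*s^3 - 0.18*s^2 + 3.21*s + 7.65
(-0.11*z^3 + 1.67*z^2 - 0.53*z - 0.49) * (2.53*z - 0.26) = -0.2783*z^4 + 4.2537*z^3 - 1.7751*z^2 - 1.1019*z + 0.1274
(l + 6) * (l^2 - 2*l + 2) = l^3 + 4*l^2 - 10*l + 12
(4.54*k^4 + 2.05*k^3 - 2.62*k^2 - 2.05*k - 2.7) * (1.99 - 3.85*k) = -17.479*k^5 + 1.1421*k^4 + 14.1665*k^3 + 2.6787*k^2 + 6.3155*k - 5.373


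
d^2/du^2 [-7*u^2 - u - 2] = -14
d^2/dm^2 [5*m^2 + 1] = 10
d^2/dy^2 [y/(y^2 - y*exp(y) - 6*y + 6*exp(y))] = (2*y*(y*exp(y) - 2*y - 5*exp(y) + 6)^2 + (y^2 - y*exp(y) - 6*y + 6*exp(y))*(-y*(-y*exp(y) + 4*exp(y) + 2) + 2*y*exp(y) - 4*y - 10*exp(y) + 12))/(y^2 - y*exp(y) - 6*y + 6*exp(y))^3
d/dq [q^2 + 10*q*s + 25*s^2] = 2*q + 10*s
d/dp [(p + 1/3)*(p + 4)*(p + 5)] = 3*p^2 + 56*p/3 + 23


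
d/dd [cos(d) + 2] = -sin(d)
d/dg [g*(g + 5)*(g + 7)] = 3*g^2 + 24*g + 35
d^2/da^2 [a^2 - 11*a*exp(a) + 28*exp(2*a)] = -11*a*exp(a) + 112*exp(2*a) - 22*exp(a) + 2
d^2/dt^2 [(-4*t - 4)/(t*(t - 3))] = 8*(-t^3 - 3*t^2 + 9*t - 9)/(t^3*(t^3 - 9*t^2 + 27*t - 27))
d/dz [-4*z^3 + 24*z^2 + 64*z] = -12*z^2 + 48*z + 64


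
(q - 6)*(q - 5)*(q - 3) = q^3 - 14*q^2 + 63*q - 90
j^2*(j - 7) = j^3 - 7*j^2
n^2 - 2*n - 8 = (n - 4)*(n + 2)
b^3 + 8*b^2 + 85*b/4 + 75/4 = (b + 5/2)^2*(b + 3)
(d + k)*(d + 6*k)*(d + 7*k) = d^3 + 14*d^2*k + 55*d*k^2 + 42*k^3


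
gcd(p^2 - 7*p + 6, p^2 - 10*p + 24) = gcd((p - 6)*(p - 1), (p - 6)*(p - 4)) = p - 6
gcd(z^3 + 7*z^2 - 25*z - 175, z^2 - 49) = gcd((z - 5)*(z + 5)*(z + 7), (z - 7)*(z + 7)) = z + 7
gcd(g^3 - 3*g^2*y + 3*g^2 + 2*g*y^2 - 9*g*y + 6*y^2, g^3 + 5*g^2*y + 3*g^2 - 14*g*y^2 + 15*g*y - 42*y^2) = -g^2 + 2*g*y - 3*g + 6*y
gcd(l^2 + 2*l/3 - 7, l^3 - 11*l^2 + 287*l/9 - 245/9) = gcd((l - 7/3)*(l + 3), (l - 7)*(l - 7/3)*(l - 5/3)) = l - 7/3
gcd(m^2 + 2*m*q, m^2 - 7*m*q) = m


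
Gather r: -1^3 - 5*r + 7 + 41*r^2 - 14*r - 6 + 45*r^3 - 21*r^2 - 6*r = 45*r^3 + 20*r^2 - 25*r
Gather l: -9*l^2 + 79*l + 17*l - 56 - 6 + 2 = -9*l^2 + 96*l - 60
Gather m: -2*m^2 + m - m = -2*m^2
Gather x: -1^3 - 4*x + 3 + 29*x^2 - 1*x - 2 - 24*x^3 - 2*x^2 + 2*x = -24*x^3 + 27*x^2 - 3*x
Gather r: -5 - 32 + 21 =-16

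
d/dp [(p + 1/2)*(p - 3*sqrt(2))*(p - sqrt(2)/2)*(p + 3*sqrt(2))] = 4*p^3 - 3*sqrt(2)*p^2/2 + 3*p^2/2 - 36*p - sqrt(2)*p/2 - 9 + 9*sqrt(2)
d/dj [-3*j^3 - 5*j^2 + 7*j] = -9*j^2 - 10*j + 7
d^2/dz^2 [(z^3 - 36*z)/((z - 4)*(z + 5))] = 30*(-z^3 - 4*z^2 - 64*z - 48)/(z^6 + 3*z^5 - 57*z^4 - 119*z^3 + 1140*z^2 + 1200*z - 8000)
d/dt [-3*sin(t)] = -3*cos(t)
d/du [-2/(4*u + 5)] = 8/(4*u + 5)^2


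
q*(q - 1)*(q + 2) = q^3 + q^2 - 2*q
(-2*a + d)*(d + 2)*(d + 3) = -2*a*d^2 - 10*a*d - 12*a + d^3 + 5*d^2 + 6*d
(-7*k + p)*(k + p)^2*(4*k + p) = -28*k^4 - 59*k^3*p - 33*k^2*p^2 - k*p^3 + p^4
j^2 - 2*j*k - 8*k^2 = (j - 4*k)*(j + 2*k)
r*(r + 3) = r^2 + 3*r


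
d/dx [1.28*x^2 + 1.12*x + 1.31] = 2.56*x + 1.12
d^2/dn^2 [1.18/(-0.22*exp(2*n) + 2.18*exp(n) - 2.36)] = (-1.18*(0.44*exp(n) - 2.18)*(0.88*exp(n) - 4.36)*exp(n) + (1.0384*exp(n) - 2.5724)*(0.22*exp(2*n) - 2.18*exp(n) + 2.36))*exp(n)/(0.22*exp(2*n) - 2.18*exp(n) + 2.36)^3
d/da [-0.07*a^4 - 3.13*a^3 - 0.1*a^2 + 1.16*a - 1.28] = -0.28*a^3 - 9.39*a^2 - 0.2*a + 1.16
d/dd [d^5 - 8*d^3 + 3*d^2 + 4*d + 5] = 5*d^4 - 24*d^2 + 6*d + 4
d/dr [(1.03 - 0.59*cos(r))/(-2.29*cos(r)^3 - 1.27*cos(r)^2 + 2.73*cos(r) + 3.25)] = (2.7022*cos(r)^3 - 6.3268*cos(r)^2 - 2.6162*cos(r) + 4.7294)*sin(r)/(5.2441*cos(r)^6 + 5.8166*cos(r)^5 - 10.8905*cos(r)^4 - 21.8192*cos(r)^3 - 0.802100000000001*cos(r)^2 + 17.745*cos(r) + 10.5625)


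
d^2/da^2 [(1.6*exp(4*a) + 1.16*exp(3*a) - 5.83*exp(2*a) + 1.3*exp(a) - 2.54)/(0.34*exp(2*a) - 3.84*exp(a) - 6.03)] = (0.73984*exp(7*a) - 22.844464*exp(6*a) + 168.429312*exp(5*a) + 908.313112*exp(4*a) + 1093.044664*exp(3*a) + 0.563579999999817*exp(2*a) - 936.321804*exp(a) + 106.083378)*exp(a)/(0.039304*exp(6*a) - 1.331712*exp(5*a) + 12.949308*exp(4*a) - 9.38649599999999*exp(3*a) - 229.659786*exp(2*a) - 418.877568*exp(a) - 219.256227)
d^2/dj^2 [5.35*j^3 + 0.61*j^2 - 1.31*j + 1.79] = 32.1*j + 1.22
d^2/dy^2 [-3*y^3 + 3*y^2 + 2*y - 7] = 6 - 18*y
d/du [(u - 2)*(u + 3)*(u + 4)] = 3*u^2 + 10*u - 2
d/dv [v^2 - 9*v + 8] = 2*v - 9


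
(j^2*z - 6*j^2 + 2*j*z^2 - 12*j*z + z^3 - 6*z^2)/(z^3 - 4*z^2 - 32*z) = (-j^2*z + 6*j^2 - 2*j*z^2 + 12*j*z - z^3 + 6*z^2)/(z*(-z^2 + 4*z + 32))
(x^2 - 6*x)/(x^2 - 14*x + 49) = x*(x - 6)/(x^2 - 14*x + 49)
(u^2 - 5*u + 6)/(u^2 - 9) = (u - 2)/(u + 3)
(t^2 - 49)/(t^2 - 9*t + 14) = (t + 7)/(t - 2)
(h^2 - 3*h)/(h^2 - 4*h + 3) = h/(h - 1)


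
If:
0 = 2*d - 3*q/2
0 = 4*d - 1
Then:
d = 1/4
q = 1/3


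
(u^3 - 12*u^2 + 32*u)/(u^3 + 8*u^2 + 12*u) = (u^2 - 12*u + 32)/(u^2 + 8*u + 12)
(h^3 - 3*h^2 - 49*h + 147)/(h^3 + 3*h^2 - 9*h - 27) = (h^2 - 49)/(h^2 + 6*h + 9)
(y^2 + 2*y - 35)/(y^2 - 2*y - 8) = (-y^2 - 2*y + 35)/(-y^2 + 2*y + 8)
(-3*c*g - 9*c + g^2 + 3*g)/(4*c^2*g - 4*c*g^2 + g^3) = (-3*c*g - 9*c + g^2 + 3*g)/(g*(4*c^2 - 4*c*g + g^2))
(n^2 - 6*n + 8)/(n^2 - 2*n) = (n - 4)/n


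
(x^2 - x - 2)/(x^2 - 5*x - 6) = (x - 2)/(x - 6)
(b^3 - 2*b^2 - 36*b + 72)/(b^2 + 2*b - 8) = (b^2 - 36)/(b + 4)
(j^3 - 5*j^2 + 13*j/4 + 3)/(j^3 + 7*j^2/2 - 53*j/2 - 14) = (j - 3/2)/(j + 7)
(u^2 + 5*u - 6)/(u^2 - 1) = (u + 6)/(u + 1)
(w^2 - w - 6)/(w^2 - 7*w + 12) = (w + 2)/(w - 4)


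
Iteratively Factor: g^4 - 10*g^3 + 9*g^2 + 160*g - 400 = (g - 5)*(g^3 - 5*g^2 - 16*g + 80) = (g - 5)*(g + 4)*(g^2 - 9*g + 20) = (g - 5)*(g - 4)*(g + 4)*(g - 5)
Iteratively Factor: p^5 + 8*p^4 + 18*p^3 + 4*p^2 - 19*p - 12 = (p + 3)*(p^4 + 5*p^3 + 3*p^2 - 5*p - 4) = (p + 3)*(p + 4)*(p^3 + p^2 - p - 1) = (p - 1)*(p + 3)*(p + 4)*(p^2 + 2*p + 1) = (p - 1)*(p + 1)*(p + 3)*(p + 4)*(p + 1)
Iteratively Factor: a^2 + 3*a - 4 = (a + 4)*(a - 1)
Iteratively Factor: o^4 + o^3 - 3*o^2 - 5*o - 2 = (o + 1)*(o^3 - 3*o - 2) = (o + 1)^2*(o^2 - o - 2) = (o - 2)*(o + 1)^2*(o + 1)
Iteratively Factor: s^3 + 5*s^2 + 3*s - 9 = (s - 1)*(s^2 + 6*s + 9) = (s - 1)*(s + 3)*(s + 3)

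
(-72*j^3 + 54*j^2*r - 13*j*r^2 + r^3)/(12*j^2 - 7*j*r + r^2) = -6*j + r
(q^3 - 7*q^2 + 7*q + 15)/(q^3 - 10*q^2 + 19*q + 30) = (q - 3)/(q - 6)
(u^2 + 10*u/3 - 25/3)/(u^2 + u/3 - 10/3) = (u + 5)/(u + 2)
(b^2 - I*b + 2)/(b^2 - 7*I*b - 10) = (b + I)/(b - 5*I)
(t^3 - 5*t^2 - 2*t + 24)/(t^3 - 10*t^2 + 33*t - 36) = (t + 2)/(t - 3)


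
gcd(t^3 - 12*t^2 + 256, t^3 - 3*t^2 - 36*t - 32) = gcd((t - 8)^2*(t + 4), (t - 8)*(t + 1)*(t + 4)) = t^2 - 4*t - 32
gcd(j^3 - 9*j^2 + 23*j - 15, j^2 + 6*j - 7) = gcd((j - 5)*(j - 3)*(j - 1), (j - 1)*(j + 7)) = j - 1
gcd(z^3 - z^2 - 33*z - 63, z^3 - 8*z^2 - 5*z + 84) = z^2 - 4*z - 21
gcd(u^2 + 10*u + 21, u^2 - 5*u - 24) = u + 3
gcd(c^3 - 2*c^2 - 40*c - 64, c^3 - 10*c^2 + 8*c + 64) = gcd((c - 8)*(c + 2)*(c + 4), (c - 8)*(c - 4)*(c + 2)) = c^2 - 6*c - 16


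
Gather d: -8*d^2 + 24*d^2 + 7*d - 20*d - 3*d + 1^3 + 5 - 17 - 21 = 16*d^2 - 16*d - 32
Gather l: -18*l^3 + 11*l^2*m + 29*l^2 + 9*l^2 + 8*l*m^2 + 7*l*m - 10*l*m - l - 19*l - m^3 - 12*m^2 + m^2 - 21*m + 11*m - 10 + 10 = -18*l^3 + l^2*(11*m + 38) + l*(8*m^2 - 3*m - 20) - m^3 - 11*m^2 - 10*m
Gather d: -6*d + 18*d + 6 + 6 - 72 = 12*d - 60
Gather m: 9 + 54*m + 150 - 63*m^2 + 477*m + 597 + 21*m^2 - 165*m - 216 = -42*m^2 + 366*m + 540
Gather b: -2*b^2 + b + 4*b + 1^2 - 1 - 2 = -2*b^2 + 5*b - 2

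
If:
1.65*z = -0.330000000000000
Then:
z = -0.20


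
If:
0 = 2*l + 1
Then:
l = -1/2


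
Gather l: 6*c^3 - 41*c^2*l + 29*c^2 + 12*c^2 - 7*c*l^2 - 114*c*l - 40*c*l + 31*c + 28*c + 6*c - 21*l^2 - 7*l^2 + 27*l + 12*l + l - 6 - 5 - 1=6*c^3 + 41*c^2 + 65*c + l^2*(-7*c - 28) + l*(-41*c^2 - 154*c + 40) - 12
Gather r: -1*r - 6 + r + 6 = 0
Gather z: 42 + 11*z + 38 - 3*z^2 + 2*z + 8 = -3*z^2 + 13*z + 88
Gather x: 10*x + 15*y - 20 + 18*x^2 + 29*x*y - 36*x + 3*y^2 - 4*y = 18*x^2 + x*(29*y - 26) + 3*y^2 + 11*y - 20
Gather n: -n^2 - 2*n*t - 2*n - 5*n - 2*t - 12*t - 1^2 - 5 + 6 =-n^2 + n*(-2*t - 7) - 14*t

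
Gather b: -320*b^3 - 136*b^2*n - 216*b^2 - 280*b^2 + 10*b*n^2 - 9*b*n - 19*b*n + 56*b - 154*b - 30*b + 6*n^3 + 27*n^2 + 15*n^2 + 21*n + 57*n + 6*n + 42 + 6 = -320*b^3 + b^2*(-136*n - 496) + b*(10*n^2 - 28*n - 128) + 6*n^3 + 42*n^2 + 84*n + 48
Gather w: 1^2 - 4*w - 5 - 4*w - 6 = -8*w - 10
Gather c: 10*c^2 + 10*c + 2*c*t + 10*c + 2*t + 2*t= 10*c^2 + c*(2*t + 20) + 4*t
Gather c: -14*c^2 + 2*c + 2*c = -14*c^2 + 4*c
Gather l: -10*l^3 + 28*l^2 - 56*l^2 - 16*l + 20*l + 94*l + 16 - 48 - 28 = -10*l^3 - 28*l^2 + 98*l - 60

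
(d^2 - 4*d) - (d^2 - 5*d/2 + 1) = -3*d/2 - 1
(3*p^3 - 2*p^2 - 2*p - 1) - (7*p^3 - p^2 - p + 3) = -4*p^3 - p^2 - p - 4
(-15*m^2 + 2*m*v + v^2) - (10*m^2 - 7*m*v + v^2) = -25*m^2 + 9*m*v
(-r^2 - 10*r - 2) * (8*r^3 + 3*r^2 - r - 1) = -8*r^5 - 83*r^4 - 45*r^3 + 5*r^2 + 12*r + 2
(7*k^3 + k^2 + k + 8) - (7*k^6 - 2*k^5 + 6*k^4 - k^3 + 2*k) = -7*k^6 + 2*k^5 - 6*k^4 + 8*k^3 + k^2 - k + 8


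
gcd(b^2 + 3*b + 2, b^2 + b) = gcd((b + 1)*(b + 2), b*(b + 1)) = b + 1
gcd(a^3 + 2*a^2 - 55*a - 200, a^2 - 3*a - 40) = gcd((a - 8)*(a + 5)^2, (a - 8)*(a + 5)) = a^2 - 3*a - 40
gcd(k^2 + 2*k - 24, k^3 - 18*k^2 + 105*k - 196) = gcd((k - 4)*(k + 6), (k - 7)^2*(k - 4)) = k - 4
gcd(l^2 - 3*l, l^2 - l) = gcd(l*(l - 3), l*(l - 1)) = l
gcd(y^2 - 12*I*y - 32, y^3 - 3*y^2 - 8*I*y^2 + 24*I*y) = y - 8*I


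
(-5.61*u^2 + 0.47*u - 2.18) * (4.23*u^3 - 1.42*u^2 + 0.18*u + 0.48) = -23.7303*u^5 + 9.9543*u^4 - 10.8986*u^3 + 0.4874*u^2 - 0.1668*u - 1.0464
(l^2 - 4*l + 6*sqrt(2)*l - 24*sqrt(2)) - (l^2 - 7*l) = 3*l + 6*sqrt(2)*l - 24*sqrt(2)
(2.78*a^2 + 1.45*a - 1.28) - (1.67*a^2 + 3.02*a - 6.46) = 1.11*a^2 - 1.57*a + 5.18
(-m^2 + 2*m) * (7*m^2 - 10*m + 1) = -7*m^4 + 24*m^3 - 21*m^2 + 2*m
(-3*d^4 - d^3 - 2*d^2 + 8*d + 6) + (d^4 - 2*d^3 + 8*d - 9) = -2*d^4 - 3*d^3 - 2*d^2 + 16*d - 3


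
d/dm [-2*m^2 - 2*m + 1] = -4*m - 2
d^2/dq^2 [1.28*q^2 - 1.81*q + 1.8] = 2.56000000000000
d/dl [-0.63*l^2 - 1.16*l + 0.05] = -1.26*l - 1.16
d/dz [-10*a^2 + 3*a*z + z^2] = 3*a + 2*z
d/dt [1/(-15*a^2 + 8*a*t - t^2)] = 2*(-4*a + t)/(15*a^2 - 8*a*t + t^2)^2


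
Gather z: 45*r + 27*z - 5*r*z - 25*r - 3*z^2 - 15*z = 20*r - 3*z^2 + z*(12 - 5*r)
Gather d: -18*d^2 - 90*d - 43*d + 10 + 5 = -18*d^2 - 133*d + 15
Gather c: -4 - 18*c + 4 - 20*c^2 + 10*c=-20*c^2 - 8*c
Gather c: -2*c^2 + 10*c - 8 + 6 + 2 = -2*c^2 + 10*c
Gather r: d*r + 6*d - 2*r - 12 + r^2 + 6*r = 6*d + r^2 + r*(d + 4) - 12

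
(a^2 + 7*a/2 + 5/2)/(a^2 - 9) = (2*a^2 + 7*a + 5)/(2*(a^2 - 9))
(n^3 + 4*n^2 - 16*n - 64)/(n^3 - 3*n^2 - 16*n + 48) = (n + 4)/(n - 3)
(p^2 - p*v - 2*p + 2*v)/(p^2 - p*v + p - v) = (p - 2)/(p + 1)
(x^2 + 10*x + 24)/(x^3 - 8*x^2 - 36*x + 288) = (x + 4)/(x^2 - 14*x + 48)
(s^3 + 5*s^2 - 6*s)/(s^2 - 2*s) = (s^2 + 5*s - 6)/(s - 2)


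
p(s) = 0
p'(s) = 0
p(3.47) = 0.00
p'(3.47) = 0.00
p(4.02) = 0.00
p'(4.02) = 0.00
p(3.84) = 0.00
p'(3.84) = 0.00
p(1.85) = 0.00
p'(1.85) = 0.00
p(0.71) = 0.00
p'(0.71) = 0.00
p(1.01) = 0.00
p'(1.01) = 0.00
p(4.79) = 0.00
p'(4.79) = 0.00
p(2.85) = 0.00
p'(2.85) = 0.00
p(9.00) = 0.00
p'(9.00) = 0.00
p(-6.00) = 0.00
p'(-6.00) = 0.00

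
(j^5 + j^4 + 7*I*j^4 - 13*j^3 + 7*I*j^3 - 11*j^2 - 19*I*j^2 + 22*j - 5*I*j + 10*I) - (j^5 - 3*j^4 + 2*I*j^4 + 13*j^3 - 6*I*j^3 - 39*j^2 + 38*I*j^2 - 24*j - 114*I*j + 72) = 4*j^4 + 5*I*j^4 - 26*j^3 + 13*I*j^3 + 28*j^2 - 57*I*j^2 + 46*j + 109*I*j - 72 + 10*I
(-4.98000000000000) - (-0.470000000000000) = -4.51000000000000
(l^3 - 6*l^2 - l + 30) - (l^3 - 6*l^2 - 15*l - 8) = 14*l + 38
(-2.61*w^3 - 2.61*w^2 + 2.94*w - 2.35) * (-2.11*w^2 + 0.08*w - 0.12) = 5.5071*w^5 + 5.2983*w^4 - 6.099*w^3 + 5.5069*w^2 - 0.5408*w + 0.282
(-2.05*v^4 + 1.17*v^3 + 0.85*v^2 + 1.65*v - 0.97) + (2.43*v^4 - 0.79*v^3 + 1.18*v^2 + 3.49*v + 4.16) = 0.38*v^4 + 0.38*v^3 + 2.03*v^2 + 5.14*v + 3.19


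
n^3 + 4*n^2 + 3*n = n*(n + 1)*(n + 3)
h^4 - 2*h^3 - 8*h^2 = h^2*(h - 4)*(h + 2)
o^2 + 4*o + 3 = (o + 1)*(o + 3)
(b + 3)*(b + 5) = b^2 + 8*b + 15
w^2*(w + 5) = w^3 + 5*w^2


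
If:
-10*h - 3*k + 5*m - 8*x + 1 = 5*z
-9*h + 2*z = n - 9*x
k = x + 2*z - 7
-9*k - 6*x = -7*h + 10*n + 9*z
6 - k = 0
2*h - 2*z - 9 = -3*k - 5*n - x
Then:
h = 10427/1139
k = 6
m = 210266/5695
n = -404/67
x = 9021/1139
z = 2893/1139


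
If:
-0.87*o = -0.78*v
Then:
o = 0.896551724137931*v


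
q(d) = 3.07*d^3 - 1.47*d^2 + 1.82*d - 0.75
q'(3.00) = 75.89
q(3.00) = 74.37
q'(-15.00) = 2118.17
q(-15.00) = -10720.05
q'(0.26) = 1.68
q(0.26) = -0.32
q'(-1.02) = 14.40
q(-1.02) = -7.39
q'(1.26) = 12.74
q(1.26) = 5.35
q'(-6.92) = 463.20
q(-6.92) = -1101.06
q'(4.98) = 215.59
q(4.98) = 351.02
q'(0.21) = 1.61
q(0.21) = -0.40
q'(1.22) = 11.94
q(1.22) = 4.86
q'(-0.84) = 10.79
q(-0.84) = -5.14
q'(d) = 9.21*d^2 - 2.94*d + 1.82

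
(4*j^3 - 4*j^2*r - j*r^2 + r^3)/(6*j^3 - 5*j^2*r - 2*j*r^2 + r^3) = (-2*j + r)/(-3*j + r)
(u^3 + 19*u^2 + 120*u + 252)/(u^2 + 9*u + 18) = (u^2 + 13*u + 42)/(u + 3)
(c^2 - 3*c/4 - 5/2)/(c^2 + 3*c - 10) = (c + 5/4)/(c + 5)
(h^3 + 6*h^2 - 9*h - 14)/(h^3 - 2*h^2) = 1 + 8/h + 7/h^2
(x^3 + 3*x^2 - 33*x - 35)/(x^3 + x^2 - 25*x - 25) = (x + 7)/(x + 5)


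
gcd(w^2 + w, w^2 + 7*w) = w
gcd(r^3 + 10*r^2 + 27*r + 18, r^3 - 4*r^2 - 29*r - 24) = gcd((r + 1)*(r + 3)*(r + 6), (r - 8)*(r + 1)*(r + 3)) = r^2 + 4*r + 3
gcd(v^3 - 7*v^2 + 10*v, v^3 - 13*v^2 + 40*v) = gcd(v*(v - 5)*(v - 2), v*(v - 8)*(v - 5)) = v^2 - 5*v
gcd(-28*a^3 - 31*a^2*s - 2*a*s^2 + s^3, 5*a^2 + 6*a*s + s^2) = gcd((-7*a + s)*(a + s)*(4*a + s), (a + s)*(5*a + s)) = a + s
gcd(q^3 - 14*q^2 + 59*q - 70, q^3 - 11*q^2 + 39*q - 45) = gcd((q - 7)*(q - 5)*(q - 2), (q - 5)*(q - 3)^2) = q - 5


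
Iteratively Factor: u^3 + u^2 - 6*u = (u + 3)*(u^2 - 2*u) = (u - 2)*(u + 3)*(u)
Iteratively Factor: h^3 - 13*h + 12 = (h - 1)*(h^2 + h - 12) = (h - 1)*(h + 4)*(h - 3)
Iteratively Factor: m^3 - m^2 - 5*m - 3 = (m + 1)*(m^2 - 2*m - 3) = (m - 3)*(m + 1)*(m + 1)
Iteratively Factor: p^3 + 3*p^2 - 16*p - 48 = (p + 3)*(p^2 - 16) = (p + 3)*(p + 4)*(p - 4)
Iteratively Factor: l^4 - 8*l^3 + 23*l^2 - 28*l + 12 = (l - 1)*(l^3 - 7*l^2 + 16*l - 12) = (l - 2)*(l - 1)*(l^2 - 5*l + 6) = (l - 2)^2*(l - 1)*(l - 3)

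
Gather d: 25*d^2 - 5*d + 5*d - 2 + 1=25*d^2 - 1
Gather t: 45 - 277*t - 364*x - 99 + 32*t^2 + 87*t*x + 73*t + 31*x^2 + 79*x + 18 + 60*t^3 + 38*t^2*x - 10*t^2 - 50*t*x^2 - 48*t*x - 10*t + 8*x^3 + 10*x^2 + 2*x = 60*t^3 + t^2*(38*x + 22) + t*(-50*x^2 + 39*x - 214) + 8*x^3 + 41*x^2 - 283*x - 36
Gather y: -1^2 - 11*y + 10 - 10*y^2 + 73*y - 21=-10*y^2 + 62*y - 12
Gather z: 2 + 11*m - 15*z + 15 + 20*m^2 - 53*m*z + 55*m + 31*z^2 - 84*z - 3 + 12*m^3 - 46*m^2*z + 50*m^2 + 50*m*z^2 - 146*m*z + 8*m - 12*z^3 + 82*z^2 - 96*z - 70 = 12*m^3 + 70*m^2 + 74*m - 12*z^3 + z^2*(50*m + 113) + z*(-46*m^2 - 199*m - 195) - 56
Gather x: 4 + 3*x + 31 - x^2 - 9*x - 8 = -x^2 - 6*x + 27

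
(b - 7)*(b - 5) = b^2 - 12*b + 35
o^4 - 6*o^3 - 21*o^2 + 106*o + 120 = (o - 6)*(o - 5)*(o + 1)*(o + 4)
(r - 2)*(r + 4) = r^2 + 2*r - 8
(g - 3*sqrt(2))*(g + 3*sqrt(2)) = g^2 - 18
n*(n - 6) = n^2 - 6*n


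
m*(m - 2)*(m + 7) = m^3 + 5*m^2 - 14*m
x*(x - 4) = x^2 - 4*x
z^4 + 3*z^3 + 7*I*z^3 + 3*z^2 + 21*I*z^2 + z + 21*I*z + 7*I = (z + 1)*(z + 7*I)*(-I*z - I)*(I*z + I)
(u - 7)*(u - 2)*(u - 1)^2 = u^4 - 11*u^3 + 33*u^2 - 37*u + 14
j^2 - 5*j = j*(j - 5)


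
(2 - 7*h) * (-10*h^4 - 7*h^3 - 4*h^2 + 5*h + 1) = 70*h^5 + 29*h^4 + 14*h^3 - 43*h^2 + 3*h + 2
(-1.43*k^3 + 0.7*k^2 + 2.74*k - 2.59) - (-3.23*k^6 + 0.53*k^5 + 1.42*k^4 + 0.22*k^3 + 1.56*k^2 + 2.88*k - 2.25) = 3.23*k^6 - 0.53*k^5 - 1.42*k^4 - 1.65*k^3 - 0.86*k^2 - 0.14*k - 0.34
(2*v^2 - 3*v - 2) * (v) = 2*v^3 - 3*v^2 - 2*v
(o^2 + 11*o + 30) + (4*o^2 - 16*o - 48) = 5*o^2 - 5*o - 18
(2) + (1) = 3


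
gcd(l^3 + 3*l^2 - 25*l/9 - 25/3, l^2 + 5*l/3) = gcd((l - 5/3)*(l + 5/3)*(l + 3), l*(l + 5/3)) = l + 5/3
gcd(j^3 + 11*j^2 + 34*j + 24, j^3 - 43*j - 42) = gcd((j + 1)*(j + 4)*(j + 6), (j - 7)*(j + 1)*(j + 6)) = j^2 + 7*j + 6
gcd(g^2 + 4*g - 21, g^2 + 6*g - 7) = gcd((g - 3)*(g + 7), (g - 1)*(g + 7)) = g + 7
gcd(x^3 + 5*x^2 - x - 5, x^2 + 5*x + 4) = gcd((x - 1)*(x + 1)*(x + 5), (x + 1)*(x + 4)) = x + 1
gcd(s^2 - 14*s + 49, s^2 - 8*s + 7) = s - 7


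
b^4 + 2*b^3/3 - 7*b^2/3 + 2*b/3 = b*(b - 1)*(b - 1/3)*(b + 2)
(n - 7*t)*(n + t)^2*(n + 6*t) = n^4 + n^3*t - 43*n^2*t^2 - 85*n*t^3 - 42*t^4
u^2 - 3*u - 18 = (u - 6)*(u + 3)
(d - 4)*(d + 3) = d^2 - d - 12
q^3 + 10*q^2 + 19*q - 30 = (q - 1)*(q + 5)*(q + 6)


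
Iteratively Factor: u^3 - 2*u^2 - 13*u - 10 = (u - 5)*(u^2 + 3*u + 2) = (u - 5)*(u + 2)*(u + 1)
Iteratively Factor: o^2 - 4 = (o + 2)*(o - 2)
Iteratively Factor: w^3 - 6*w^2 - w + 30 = (w - 3)*(w^2 - 3*w - 10) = (w - 5)*(w - 3)*(w + 2)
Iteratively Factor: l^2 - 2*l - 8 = (l + 2)*(l - 4)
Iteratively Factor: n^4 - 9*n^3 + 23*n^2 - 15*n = (n)*(n^3 - 9*n^2 + 23*n - 15) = n*(n - 5)*(n^2 - 4*n + 3) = n*(n - 5)*(n - 3)*(n - 1)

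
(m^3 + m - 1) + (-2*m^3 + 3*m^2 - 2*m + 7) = -m^3 + 3*m^2 - m + 6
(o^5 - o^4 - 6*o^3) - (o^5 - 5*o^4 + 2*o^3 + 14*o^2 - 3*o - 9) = 4*o^4 - 8*o^3 - 14*o^2 + 3*o + 9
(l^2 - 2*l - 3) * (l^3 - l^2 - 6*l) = l^5 - 3*l^4 - 7*l^3 + 15*l^2 + 18*l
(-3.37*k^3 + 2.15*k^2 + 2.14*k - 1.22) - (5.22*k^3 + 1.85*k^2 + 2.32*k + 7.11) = -8.59*k^3 + 0.3*k^2 - 0.18*k - 8.33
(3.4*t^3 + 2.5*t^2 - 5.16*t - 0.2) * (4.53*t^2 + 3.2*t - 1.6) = 15.402*t^5 + 22.205*t^4 - 20.8148*t^3 - 21.418*t^2 + 7.616*t + 0.32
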